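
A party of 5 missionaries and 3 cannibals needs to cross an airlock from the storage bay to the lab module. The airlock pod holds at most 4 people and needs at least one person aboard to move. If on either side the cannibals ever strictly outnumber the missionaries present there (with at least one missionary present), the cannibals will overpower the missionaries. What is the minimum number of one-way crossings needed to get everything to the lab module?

5

Counting alone: each trip to the lab module takes at most 4 across and each return brings at least 1 back, so after t trips out (and t−1 returns) at most 4t − (t−1) of the 8 are across; that first reaches 8 at t = 3, so at least 5 crossings are needed.
The plan below uses exactly 5 crossings, so it is optimal:
1. 2 cannibals → the lab module.  (the storage bay: 5M 1C; the lab module: 0M 2C)
2. 1 cannibal ← the storage bay.  (the storage bay: 5M 2C; the lab module: 0M 1C)
3. 3 missionaries and 1 cannibal → the lab module.  (the storage bay: 2M 1C; the lab module: 3M 2C)
4. 1 cannibal ← the storage bay.  (the storage bay: 2M 2C; the lab module: 3M 1C)
5. 2 missionaries and 2 cannibals → the lab module.  (the storage bay: 0M 0C; the lab module: 5M 3C)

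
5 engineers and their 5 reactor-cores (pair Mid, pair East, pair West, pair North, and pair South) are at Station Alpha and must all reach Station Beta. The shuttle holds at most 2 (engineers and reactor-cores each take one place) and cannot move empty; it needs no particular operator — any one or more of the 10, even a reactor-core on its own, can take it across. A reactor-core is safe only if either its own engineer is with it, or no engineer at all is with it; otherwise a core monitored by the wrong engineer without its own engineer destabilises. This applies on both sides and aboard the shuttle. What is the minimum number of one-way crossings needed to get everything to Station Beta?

Following every safe sequence of crossings from the start, the most of the 10 that can be at Station Beta as the shuttle arrives there on crossings 1, 3, 5, 7 is 2, 3, 4, 5 respectively; the best ever achieved is 5 of 10.
From crossing 9 on, no configuration arises that was not already reachable earlier: only 82 distinct safe configurations (who is on which side, and where the shuttle is) can ever be reached, none of them has everyone across, and every continuation just revisits them. So no valid plan exists.

impossible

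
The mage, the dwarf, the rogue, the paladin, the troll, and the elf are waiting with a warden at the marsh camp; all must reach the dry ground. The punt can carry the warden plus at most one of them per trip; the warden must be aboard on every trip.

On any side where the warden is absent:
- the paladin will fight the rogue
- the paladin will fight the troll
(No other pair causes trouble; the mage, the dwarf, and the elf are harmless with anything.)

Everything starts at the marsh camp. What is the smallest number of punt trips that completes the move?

13

Counting alone: the warden can take at most 1 across per trip to the dry ground, so moving all 6 needs at least 6 loaded trips out, with a return between consecutive ones — at least 11 crossings.
The safety rule pushes this higher. Following every safe sequence of crossings, the most of the 6 that can be at the dry ground as the punt arrives there on crossing 11 is 5 — never all 6.
So no plan with fewer than 13 crossings exists, and this one achieves 13:
1. Warden goes to the dry ground with the paladin.
2. Warden goes back to the marsh camp alone.
3. Warden goes to the dry ground with the mage.
4. Warden goes back to the marsh camp alone.
5. Warden goes to the dry ground with the dwarf.
6. Warden goes back to the marsh camp alone.
7. Warden goes to the dry ground with the rogue.
8. Warden goes back to the marsh camp with the paladin.
9. Warden goes to the dry ground with the troll.
10. Warden goes back to the marsh camp alone.
11. Warden goes to the dry ground with the elf.
12. Warden goes back to the marsh camp alone.
13. Warden goes to the dry ground with the paladin.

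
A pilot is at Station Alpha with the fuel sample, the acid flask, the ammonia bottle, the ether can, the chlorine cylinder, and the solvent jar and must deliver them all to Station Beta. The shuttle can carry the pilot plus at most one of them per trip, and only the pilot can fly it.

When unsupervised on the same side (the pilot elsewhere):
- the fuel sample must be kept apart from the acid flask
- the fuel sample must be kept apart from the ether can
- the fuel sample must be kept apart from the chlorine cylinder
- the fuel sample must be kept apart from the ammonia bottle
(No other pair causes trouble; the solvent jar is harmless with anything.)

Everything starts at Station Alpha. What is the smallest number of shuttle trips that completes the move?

impossible

Following every safe sequence of crossings from the start, the most of the 6 that can be at Station Beta as the shuttle arrives there on crossings 1, 3, 5 is 1, 2, 3 respectively; the best ever achieved is 3 of 6.
From crossing 7 on, no configuration arises that was not already reachable earlier: only 22 distinct safe configurations (who is on which side, and where the shuttle is) can ever be reached, none of them has everyone across, and every continuation just revisits them. So no valid plan exists.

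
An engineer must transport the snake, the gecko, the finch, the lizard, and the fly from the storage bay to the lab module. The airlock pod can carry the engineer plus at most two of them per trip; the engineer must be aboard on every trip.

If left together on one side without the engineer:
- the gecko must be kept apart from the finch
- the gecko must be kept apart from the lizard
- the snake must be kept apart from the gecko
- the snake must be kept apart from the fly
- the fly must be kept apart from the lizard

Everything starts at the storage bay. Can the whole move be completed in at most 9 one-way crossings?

Yes

Yes — this plan uses 7 crossings (≤ 9):
1. Engineer goes to the lab module with the fly and the gecko.  [the storage bay: the finch, the lizard, the snake | the lab module: the fly, the gecko]
2. Engineer goes back to the storage bay alone.  [the storage bay: the finch, the lizard, the snake | the lab module: the fly, the gecko]
3. Engineer goes to the lab module with the snake.  [the storage bay: the finch, the lizard | the lab module: the fly, the gecko, the snake]
4. Engineer goes back to the storage bay with the fly and the gecko.  [the storage bay: the finch, the fly, the gecko, the lizard | the lab module: the snake]
5. Engineer goes to the lab module with the finch and the lizard.  [the storage bay: the fly, the gecko | the lab module: the finch, the lizard, the snake]
6. Engineer goes back to the storage bay alone.  [the storage bay: the fly, the gecko | the lab module: the finch, the lizard, the snake]
7. Engineer goes to the lab module with the fly and the gecko.  [the storage bay: — | the lab module: the finch, the fly, the gecko, the lizard, the snake]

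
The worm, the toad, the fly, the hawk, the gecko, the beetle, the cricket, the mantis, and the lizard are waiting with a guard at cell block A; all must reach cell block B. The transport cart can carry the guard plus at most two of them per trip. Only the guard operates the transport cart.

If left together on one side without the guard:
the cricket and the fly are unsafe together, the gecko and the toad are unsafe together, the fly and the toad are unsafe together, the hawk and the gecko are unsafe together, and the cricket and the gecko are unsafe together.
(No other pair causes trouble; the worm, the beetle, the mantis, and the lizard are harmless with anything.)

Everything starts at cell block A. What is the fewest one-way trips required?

11

Counting alone: the guard can take at most 2 across per trip to cell block B, so moving all 9 needs at least 5 loaded trips out, with a return between consecutive ones — at least 9 crossings.
The safety rule pushes this higher. Following every safe sequence of crossings, the most of the 9 that can be at cell block B as the transport cart arrives there on crossing 9 is 8 — never all 9.
So no plan with fewer than 11 crossings exists, and this one achieves 11:
1. Guard goes to cell block B with the fly and the gecko.  [cell block A: the beetle, the cricket, the hawk, the lizard, the mantis, the toad, the worm | cell block B: the fly, the gecko]
2. Guard goes back to cell block A alone.  [cell block A: the beetle, the cricket, the hawk, the lizard, the mantis, the toad, the worm | cell block B: the fly, the gecko]
3. Guard goes to cell block B with the worm.  [cell block A: the beetle, the cricket, the hawk, the lizard, the mantis, the toad | cell block B: the fly, the gecko, the worm]
4. Guard goes back to cell block A alone.  [cell block A: the beetle, the cricket, the hawk, the lizard, the mantis, the toad | cell block B: the fly, the gecko, the worm]
5. Guard goes to cell block B with the hawk and the toad.  [cell block A: the beetle, the cricket, the lizard, the mantis | cell block B: the fly, the gecko, the hawk, the toad, the worm]
6. Guard goes back to cell block A with the fly and the gecko.  [cell block A: the beetle, the cricket, the fly, the gecko, the lizard, the mantis | cell block B: the hawk, the toad, the worm]
7. Guard goes to cell block B with the beetle and the cricket.  [cell block A: the fly, the gecko, the lizard, the mantis | cell block B: the beetle, the cricket, the hawk, the toad, the worm]
8. Guard goes back to cell block A alone.  [cell block A: the fly, the gecko, the lizard, the mantis | cell block B: the beetle, the cricket, the hawk, the toad, the worm]
9. Guard goes to cell block B with the lizard and the mantis.  [cell block A: the fly, the gecko | cell block B: the beetle, the cricket, the hawk, the lizard, the mantis, the toad, the worm]
10. Guard goes back to cell block A alone.  [cell block A: the fly, the gecko | cell block B: the beetle, the cricket, the hawk, the lizard, the mantis, the toad, the worm]
11. Guard goes to cell block B with the fly and the gecko.  [cell block A: — | cell block B: the beetle, the cricket, the fly, the gecko, the hawk, the lizard, the mantis, the toad, the worm]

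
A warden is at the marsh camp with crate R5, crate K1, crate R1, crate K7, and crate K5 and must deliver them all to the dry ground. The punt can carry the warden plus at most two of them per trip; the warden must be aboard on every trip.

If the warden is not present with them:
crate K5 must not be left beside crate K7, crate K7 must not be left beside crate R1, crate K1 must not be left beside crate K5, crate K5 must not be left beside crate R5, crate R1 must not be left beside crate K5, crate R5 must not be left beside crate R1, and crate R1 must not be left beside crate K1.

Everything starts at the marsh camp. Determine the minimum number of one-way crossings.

Following every safe sequence of crossings from the start, the most of the 5 that can be at the dry ground as the punt arrives there on crossings 1, 3 is 2, 3 respectively; the best ever achieved is 3 of 5.
From crossing 5 on, no configuration arises that was not already reachable earlier: only 10 distinct safe configurations (who is on which side, and where the punt is) can ever be reached, none of them has everyone across, and every continuation just revisits them. So no valid plan exists.

impossible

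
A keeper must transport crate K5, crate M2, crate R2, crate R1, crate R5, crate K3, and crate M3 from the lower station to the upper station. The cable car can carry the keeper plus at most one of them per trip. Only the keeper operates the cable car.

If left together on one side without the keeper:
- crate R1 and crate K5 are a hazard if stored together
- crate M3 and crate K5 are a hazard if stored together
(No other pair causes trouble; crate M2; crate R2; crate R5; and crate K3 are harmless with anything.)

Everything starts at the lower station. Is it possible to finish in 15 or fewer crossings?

Yes

Yes — this plan uses 15 crossings (≤ 15):
1. Keeper goes to the upper station with crate K5.  [the lower station: crate K3, crate M2, crate M3, crate R1, crate R2, crate R5 | the upper station: crate K5]
2. Keeper goes back to the lower station alone.  [the lower station: crate K3, crate M2, crate M3, crate R1, crate R2, crate R5 | the upper station: crate K5]
3. Keeper goes to the upper station with crate M2.  [the lower station: crate K3, crate M3, crate R1, crate R2, crate R5 | the upper station: crate K5, crate M2]
4. Keeper goes back to the lower station alone.  [the lower station: crate K3, crate M3, crate R1, crate R2, crate R5 | the upper station: crate K5, crate M2]
5. Keeper goes to the upper station with crate R2.  [the lower station: crate K3, crate M3, crate R1, crate R5 | the upper station: crate K5, crate M2, crate R2]
6. Keeper goes back to the lower station alone.  [the lower station: crate K3, crate M3, crate R1, crate R5 | the upper station: crate K5, crate M2, crate R2]
7. Keeper goes to the upper station with crate R1.  [the lower station: crate K3, crate M3, crate R5 | the upper station: crate K5, crate M2, crate R1, crate R2]
8. Keeper goes back to the lower station with crate K5.  [the lower station: crate K3, crate K5, crate M3, crate R5 | the upper station: crate M2, crate R1, crate R2]
9. Keeper goes to the upper station with crate M3.  [the lower station: crate K3, crate K5, crate R5 | the upper station: crate M2, crate M3, crate R1, crate R2]
10. Keeper goes back to the lower station alone.  [the lower station: crate K3, crate K5, crate R5 | the upper station: crate M2, crate M3, crate R1, crate R2]
11. Keeper goes to the upper station with crate R5.  [the lower station: crate K3, crate K5 | the upper station: crate M2, crate M3, crate R1, crate R2, crate R5]
12. Keeper goes back to the lower station alone.  [the lower station: crate K3, crate K5 | the upper station: crate M2, crate M3, crate R1, crate R2, crate R5]
13. Keeper goes to the upper station with crate K3.  [the lower station: crate K5 | the upper station: crate K3, crate M2, crate M3, crate R1, crate R2, crate R5]
14. Keeper goes back to the lower station alone.  [the lower station: crate K5 | the upper station: crate K3, crate M2, crate M3, crate R1, crate R2, crate R5]
15. Keeper goes to the upper station with crate K5.  [the lower station: — | the upper station: crate K3, crate K5, crate M2, crate M3, crate R1, crate R2, crate R5]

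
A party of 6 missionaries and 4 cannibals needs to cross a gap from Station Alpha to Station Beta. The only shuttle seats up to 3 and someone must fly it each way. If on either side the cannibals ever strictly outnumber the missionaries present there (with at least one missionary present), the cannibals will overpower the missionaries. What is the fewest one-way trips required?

9

Counting alone: each trip to Station Beta takes at most 3 across and each return brings at least 1 back, so after t trips out (and t−1 returns) at most 3t − (t−1) of the 10 are across; that first reaches 10 at t = 5, so at least 9 crossings are needed.
The plan below uses exactly 9 crossings, so it is optimal:
1. 2 cannibals → Station Beta.  (Station Alpha: 6M 2C; Station Beta: 0M 2C)
2. 1 cannibal ← Station Alpha.  (Station Alpha: 6M 3C; Station Beta: 0M 1C)
3. 3 cannibals → Station Beta.  (Station Alpha: 6M 0C; Station Beta: 0M 4C)
4. 1 cannibal ← Station Alpha.  (Station Alpha: 6M 1C; Station Beta: 0M 3C)
5. 3 missionaries → Station Beta.  (Station Alpha: 3M 1C; Station Beta: 3M 3C)
6. 1 cannibal ← Station Alpha.  (Station Alpha: 3M 2C; Station Beta: 3M 2C)
7. 1 missionary and 2 cannibals → Station Beta.  (Station Alpha: 2M 0C; Station Beta: 4M 4C)
8. 1 cannibal ← Station Alpha.  (Station Alpha: 2M 1C; Station Beta: 4M 3C)
9. 2 missionaries and 1 cannibal → Station Beta.  (Station Alpha: 0M 0C; Station Beta: 6M 4C)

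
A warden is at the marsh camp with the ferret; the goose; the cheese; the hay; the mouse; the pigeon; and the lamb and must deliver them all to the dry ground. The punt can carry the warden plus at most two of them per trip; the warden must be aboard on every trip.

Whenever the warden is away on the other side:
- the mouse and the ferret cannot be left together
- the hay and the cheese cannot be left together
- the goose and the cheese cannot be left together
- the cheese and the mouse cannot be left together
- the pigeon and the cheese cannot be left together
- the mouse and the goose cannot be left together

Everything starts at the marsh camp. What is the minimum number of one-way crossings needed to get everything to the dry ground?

11

Counting alone: the warden can take at most 2 across per trip to the dry ground, so moving all 7 needs at least 4 loaded trips out, with a return between consecutive ones — at least 7 crossings.
The safety rule pushes this higher. Following every safe sequence of crossings, the most of the 7 that can be at the dry ground as the punt arrives there on crossings 7, 9 is 5, 6 respectively — never all 7.
So no plan with fewer than 11 crossings exists, and this one achieves 11:
1. Warden goes to the dry ground with the cheese and the mouse.
2. Warden goes back to the marsh camp with the cheese.
3. Warden goes to the dry ground with the cheese and the ferret.
4. Warden goes back to the marsh camp with the mouse.
5. Warden goes to the dry ground with the goose and the hay.
6. Warden goes back to the marsh camp with the cheese.
7. Warden goes to the dry ground with the cheese and the pigeon.
8. Warden goes back to the marsh camp with the cheese.
9. Warden goes to the dry ground with the cheese and the lamb.
10. Warden goes back to the marsh camp with the cheese.
11. Warden goes to the dry ground with the cheese and the mouse.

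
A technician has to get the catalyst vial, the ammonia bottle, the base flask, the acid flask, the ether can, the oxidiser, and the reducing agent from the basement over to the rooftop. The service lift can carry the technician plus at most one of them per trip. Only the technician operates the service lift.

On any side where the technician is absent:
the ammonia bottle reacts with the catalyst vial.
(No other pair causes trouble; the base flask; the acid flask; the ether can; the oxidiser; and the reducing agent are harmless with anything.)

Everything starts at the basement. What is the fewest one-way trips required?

13

Counting alone: the technician can take at most 1 across per trip to the rooftop, so moving all 7 needs at least 7 loaded trips out, with a return between consecutive ones — at least 13 crossings.
The plan below uses exactly 13 crossings, so it is optimal:
1. Technician goes to the rooftop with the catalyst vial.
2. Technician goes back to the basement alone.
3. Technician goes to the rooftop with the base flask.
4. Technician goes back to the basement alone.
5. Technician goes to the rooftop with the acid flask.
6. Technician goes back to the basement alone.
7. Technician goes to the rooftop with the ether can.
8. Technician goes back to the basement alone.
9. Technician goes to the rooftop with the oxidiser.
10. Technician goes back to the basement alone.
11. Technician goes to the rooftop with the reducing agent.
12. Technician goes back to the basement alone.
13. Technician goes to the rooftop with the ammonia bottle.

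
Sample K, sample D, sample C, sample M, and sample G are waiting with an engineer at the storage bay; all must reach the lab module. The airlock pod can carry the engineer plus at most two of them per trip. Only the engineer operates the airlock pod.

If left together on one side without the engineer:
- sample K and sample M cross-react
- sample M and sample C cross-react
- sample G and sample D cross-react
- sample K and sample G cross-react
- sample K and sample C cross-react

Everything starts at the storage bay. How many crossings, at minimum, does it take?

impossible

Whatever the first load, the items left behind include a forbidden pair without the engineer. No opening move is safe, so no plan exists.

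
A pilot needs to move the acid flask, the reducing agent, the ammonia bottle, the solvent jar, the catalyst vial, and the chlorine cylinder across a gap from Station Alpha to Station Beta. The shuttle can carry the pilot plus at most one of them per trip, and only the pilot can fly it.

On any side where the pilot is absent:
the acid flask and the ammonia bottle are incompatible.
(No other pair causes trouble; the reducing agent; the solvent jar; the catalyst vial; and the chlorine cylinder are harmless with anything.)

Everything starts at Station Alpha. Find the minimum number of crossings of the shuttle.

Counting alone: the pilot can take at most 1 across per trip to Station Beta, so moving all 6 needs at least 6 loaded trips out, with a return between consecutive ones — at least 11 crossings.
The plan below uses exactly 11 crossings, so it is optimal:
1. Pilot goes to Station Beta with the acid flask.
2. Pilot goes back to Station Alpha alone.
3. Pilot goes to Station Beta with the reducing agent.
4. Pilot goes back to Station Alpha alone.
5. Pilot goes to Station Beta with the solvent jar.
6. Pilot goes back to Station Alpha alone.
7. Pilot goes to Station Beta with the catalyst vial.
8. Pilot goes back to Station Alpha alone.
9. Pilot goes to Station Beta with the chlorine cylinder.
10. Pilot goes back to Station Alpha alone.
11. Pilot goes to Station Beta with the ammonia bottle.

11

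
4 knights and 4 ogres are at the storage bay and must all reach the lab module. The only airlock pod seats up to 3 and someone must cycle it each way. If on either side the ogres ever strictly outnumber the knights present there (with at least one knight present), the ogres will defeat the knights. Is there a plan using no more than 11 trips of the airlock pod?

Yes — this plan uses 9 crossings (≤ 11):
1. 2 ogres → the lab module.  (the storage bay: 4K 2O; the lab module: 0K 2O)
2. 1 ogre ← the storage bay.  (the storage bay: 4K 3O; the lab module: 0K 1O)
3. 3 ogres → the lab module.  (the storage bay: 4K 0O; the lab module: 0K 4O)
4. 1 ogre ← the storage bay.  (the storage bay: 4K 1O; the lab module: 0K 3O)
5. 3 knights → the lab module.  (the storage bay: 1K 1O; the lab module: 3K 3O)
6. 1 knight and 1 ogre ← the storage bay.  (the storage bay: 2K 2O; the lab module: 2K 2O)
7. 2 knights → the lab module.  (the storage bay: 0K 2O; the lab module: 4K 2O)
8. 1 ogre ← the storage bay.  (the storage bay: 0K 3O; the lab module: 4K 1O)
9. 3 ogres → the lab module.  (the storage bay: 0K 0O; the lab module: 4K 4O)

Yes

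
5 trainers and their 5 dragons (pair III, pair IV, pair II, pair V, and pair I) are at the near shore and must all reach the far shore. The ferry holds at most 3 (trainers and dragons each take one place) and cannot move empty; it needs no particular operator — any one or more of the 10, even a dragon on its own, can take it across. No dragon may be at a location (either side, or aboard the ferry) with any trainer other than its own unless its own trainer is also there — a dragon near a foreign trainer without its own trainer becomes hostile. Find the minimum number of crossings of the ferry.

Counting alone: each trip to the far shore takes at most 3 across and each return brings at least 1 back, so after t trips out (and t−1 returns) at most 3t − (t−1) of the 10 are across; that first reaches 10 at t = 5, so at least 9 crossings are needed.
The safety rule pushes this higher. Following every safe sequence of crossings, the most of the 10 that can be at the far shore as the ferry arrives there on crossing 9 is 9 — never all 10.
So no plan with fewer than 11 crossings exists, and this one achieves 11:
1. dragon III and trainer III cross → the far shore.
2. trainer III crosses ← the near shore.
3. dragon II, dragon IV, and dragon V cross → the far shore.
4. dragon III crosses ← the near shore.
5. trainer II, trainer IV, and trainer V cross → the far shore.
6. dragon IV and trainer IV cross ← the near shore.
7. trainer I, trainer III, and trainer IV cross → the far shore.
8. dragon II crosses ← the near shore.
9. dragon III and dragon IV cross → the far shore.
10. dragon III crosses ← the near shore.
11. dragon I, dragon II, and dragon III cross → the far shore.

11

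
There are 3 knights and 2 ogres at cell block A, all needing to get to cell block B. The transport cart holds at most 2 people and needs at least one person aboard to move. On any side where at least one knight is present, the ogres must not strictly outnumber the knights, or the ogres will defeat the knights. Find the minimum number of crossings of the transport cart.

Counting alone: each trip to cell block B takes at most 2 across and each return brings at least 1 back, so after t trips out (and t−1 returns) at most 2t − (t−1) of the 5 are across; that first reaches 5 at t = 4, so at least 7 crossings are needed.
The plan below uses exactly 7 crossings, so it is optimal:
1. 2 ogres → cell block B.  (cell block A: 3K 0O; cell block B: 0K 2O)
2. 1 ogre ← cell block A.  (cell block A: 3K 1O; cell block B: 0K 1O)
3. 2 knights → cell block B.  (cell block A: 1K 1O; cell block B: 2K 1O)
4. 1 knight ← cell block A.  (cell block A: 2K 1O; cell block B: 1K 1O)
5. 1 knight and 1 ogre → cell block B.  (cell block A: 1K 0O; cell block B: 2K 2O)
6. 1 ogre ← cell block A.  (cell block A: 1K 1O; cell block B: 2K 1O)
7. 1 knight and 1 ogre → cell block B.  (cell block A: 0K 0O; cell block B: 3K 2O)

7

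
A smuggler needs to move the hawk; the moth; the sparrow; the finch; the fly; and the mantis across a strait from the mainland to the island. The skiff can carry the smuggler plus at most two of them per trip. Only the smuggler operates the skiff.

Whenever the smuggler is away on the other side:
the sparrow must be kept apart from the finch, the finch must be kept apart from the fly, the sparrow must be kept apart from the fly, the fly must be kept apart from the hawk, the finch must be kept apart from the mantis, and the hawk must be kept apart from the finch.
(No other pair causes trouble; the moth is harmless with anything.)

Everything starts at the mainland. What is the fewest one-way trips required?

9

Counting alone: the smuggler can take at most 2 across per trip to the island, so moving all 6 needs at least 3 loaded trips out, with a return between consecutive ones — at least 5 crossings.
The safety rule pushes this higher. Following every safe sequence of crossings, the most of the 6 that can be at the island as the skiff arrives there on crossings 5, 7 is 4, 5 respectively — never all 6.
So no plan with fewer than 9 crossings exists, and this one achieves 9:
1. Smuggler goes to the island with the finch and the fly.  [the mainland: the hawk, the mantis, the moth, the sparrow | the island: the finch, the fly]
2. Smuggler goes back to the mainland with the finch.  [the mainland: the finch, the hawk, the mantis, the moth, the sparrow | the island: the fly]
3. Smuggler goes to the island with the finch and the moth.  [the mainland: the hawk, the mantis, the sparrow | the island: the finch, the fly, the moth]
4. Smuggler goes back to the mainland with the finch.  [the mainland: the finch, the hawk, the mantis, the sparrow | the island: the fly, the moth]
5. Smuggler goes to the island with the finch and the mantis.  [the mainland: the hawk, the sparrow | the island: the finch, the fly, the mantis, the moth]
6. Smuggler goes back to the mainland with the finch.  [the mainland: the finch, the hawk, the sparrow | the island: the fly, the mantis, the moth]
7. Smuggler goes to the island with the hawk and the sparrow.  [the mainland: the finch | the island: the fly, the hawk, the mantis, the moth, the sparrow]
8. Smuggler goes back to the mainland with the fly.  [the mainland: the finch, the fly | the island: the hawk, the mantis, the moth, the sparrow]
9. Smuggler goes to the island with the finch and the fly.  [the mainland: — | the island: the finch, the fly, the hawk, the mantis, the moth, the sparrow]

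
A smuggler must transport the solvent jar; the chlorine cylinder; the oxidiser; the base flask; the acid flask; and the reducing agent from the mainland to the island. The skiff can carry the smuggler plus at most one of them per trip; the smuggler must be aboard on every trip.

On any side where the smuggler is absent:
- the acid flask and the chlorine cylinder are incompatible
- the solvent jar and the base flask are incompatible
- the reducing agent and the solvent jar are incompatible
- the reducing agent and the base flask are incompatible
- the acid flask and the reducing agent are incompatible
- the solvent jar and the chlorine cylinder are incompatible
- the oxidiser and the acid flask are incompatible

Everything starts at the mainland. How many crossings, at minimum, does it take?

Whatever the first load, the items left behind include a forbidden pair without the smuggler. No opening move is safe, so no plan exists.

impossible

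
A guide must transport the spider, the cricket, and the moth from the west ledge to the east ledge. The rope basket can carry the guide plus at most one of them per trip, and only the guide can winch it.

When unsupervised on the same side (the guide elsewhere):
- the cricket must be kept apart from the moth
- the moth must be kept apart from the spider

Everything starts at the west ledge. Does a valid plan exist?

1. Guide goes to the east ledge with the moth.
2. Guide goes back to the west ledge alone.
3. Guide goes to the east ledge with the spider.
4. Guide goes back to the west ledge with the moth.
5. Guide goes to the east ledge with the cricket.
6. Guide goes back to the west ledge alone.
7. Guide goes to the east ledge with the moth.

Yes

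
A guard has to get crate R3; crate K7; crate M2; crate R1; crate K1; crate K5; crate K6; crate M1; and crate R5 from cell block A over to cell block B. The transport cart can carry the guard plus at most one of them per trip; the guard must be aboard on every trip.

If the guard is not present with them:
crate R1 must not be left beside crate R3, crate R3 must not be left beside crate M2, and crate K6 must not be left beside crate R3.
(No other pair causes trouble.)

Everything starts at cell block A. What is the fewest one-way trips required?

Following every safe sequence of crossings from the start, the most of the 9 that can be at cell block B as the transport cart arrives there on crossings 1, 3, 5, 7, 9, 11, 13 is 1, 2, 3, 4, 5, 6, 7 respectively; the best ever achieved is 7 of 9.
From crossing 15 on, no configuration arises that was not already reachable earlier: only 288 distinct safe configurations (who is on which side, and where the transport cart is) can ever be reached, none of them has everyone across, and every continuation just revisits them. So no valid plan exists.

impossible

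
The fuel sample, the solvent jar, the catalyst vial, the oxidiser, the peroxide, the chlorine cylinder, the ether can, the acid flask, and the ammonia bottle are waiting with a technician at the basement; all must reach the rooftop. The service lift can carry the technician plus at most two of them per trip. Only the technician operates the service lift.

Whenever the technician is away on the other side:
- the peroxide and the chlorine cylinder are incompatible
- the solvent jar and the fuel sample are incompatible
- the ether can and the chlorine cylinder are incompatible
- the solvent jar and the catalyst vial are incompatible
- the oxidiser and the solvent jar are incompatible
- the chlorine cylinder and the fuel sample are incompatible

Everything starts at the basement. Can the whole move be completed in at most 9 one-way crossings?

Counting alone: the technician can take at most 2 across per trip to the rooftop, so moving all 9 needs at least 5 loaded trips out, with a return between consecutive ones — at least 9 crossings.
The safety rule pushes this higher. Following every safe sequence of crossings, the most of the 9 that can be at the rooftop as the service lift arrives there on crossing 9 is 8 — never all 9.
So the move cannot be finished within 9 crossings. (The shortest complete plan takes 11:)
1. Technician goes to the rooftop with the chlorine cylinder and the solvent jar.  [the basement: the acid flask, the ammonia bottle, the catalyst vial, the ether can, the fuel sample, the oxidiser, the peroxide | the rooftop: the chlorine cylinder, the solvent jar]
2. Technician goes back to the basement alone.  [the basement: the acid flask, the ammonia bottle, the catalyst vial, the ether can, the fuel sample, the oxidiser, the peroxide | the rooftop: the chlorine cylinder, the solvent jar]
3. Technician goes to the rooftop with the catalyst vial.  [the basement: the acid flask, the ammonia bottle, the ether can, the fuel sample, the oxidiser, the peroxide | the rooftop: the catalyst vial, the chlorine cylinder, the solvent jar]
4. Technician goes back to the basement with the solvent jar.  [the basement: the acid flask, the ammonia bottle, the ether can, the fuel sample, the oxidiser, the peroxide, the solvent jar | the rooftop: the catalyst vial, the chlorine cylinder]
5. Technician goes to the rooftop with the fuel sample and the oxidiser.  [the basement: the acid flask, the ammonia bottle, the ether can, the peroxide, the solvent jar | the rooftop: the catalyst vial, the chlorine cylinder, the fuel sample, the oxidiser]
6. Technician goes back to the basement with the chlorine cylinder.  [the basement: the acid flask, the ammonia bottle, the chlorine cylinder, the ether can, the peroxide, the solvent jar | the rooftop: the catalyst vial, the fuel sample, the oxidiser]
7. Technician goes to the rooftop with the ether can and the peroxide.  [the basement: the acid flask, the ammonia bottle, the chlorine cylinder, the solvent jar | the rooftop: the catalyst vial, the ether can, the fuel sample, the oxidiser, the peroxide]
8. Technician goes back to the basement alone.  [the basement: the acid flask, the ammonia bottle, the chlorine cylinder, the solvent jar | the rooftop: the catalyst vial, the ether can, the fuel sample, the oxidiser, the peroxide]
9. Technician goes to the rooftop with the acid flask and the ammonia bottle.  [the basement: the chlorine cylinder, the solvent jar | the rooftop: the acid flask, the ammonia bottle, the catalyst vial, the ether can, the fuel sample, the oxidiser, the peroxide]
10. Technician goes back to the basement alone.  [the basement: the chlorine cylinder, the solvent jar | the rooftop: the acid flask, the ammonia bottle, the catalyst vial, the ether can, the fuel sample, the oxidiser, the peroxide]
11. Technician goes to the rooftop with the chlorine cylinder and the solvent jar.  [the basement: — | the rooftop: the acid flask, the ammonia bottle, the catalyst vial, the chlorine cylinder, the ether can, the fuel sample, the oxidiser, the peroxide, the solvent jar]

No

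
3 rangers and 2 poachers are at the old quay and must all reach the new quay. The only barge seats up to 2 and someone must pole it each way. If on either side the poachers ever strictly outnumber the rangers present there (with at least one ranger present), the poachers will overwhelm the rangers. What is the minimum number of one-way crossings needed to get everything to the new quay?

7

Counting alone: each trip to the new quay takes at most 2 across and each return brings at least 1 back, so after t trips out (and t−1 returns) at most 2t − (t−1) of the 5 are across; that first reaches 5 at t = 4, so at least 7 crossings are needed.
The plan below uses exactly 7 crossings, so it is optimal:
1. 2 poachers → the new quay.  (the old quay: 3R 0P; the new quay: 0R 2P)
2. 1 poacher ← the old quay.  (the old quay: 3R 1P; the new quay: 0R 1P)
3. 2 rangers → the new quay.  (the old quay: 1R 1P; the new quay: 2R 1P)
4. 1 ranger ← the old quay.  (the old quay: 2R 1P; the new quay: 1R 1P)
5. 1 ranger and 1 poacher → the new quay.  (the old quay: 1R 0P; the new quay: 2R 2P)
6. 1 poacher ← the old quay.  (the old quay: 1R 1P; the new quay: 2R 1P)
7. 1 ranger and 1 poacher → the new quay.  (the old quay: 0R 0P; the new quay: 3R 2P)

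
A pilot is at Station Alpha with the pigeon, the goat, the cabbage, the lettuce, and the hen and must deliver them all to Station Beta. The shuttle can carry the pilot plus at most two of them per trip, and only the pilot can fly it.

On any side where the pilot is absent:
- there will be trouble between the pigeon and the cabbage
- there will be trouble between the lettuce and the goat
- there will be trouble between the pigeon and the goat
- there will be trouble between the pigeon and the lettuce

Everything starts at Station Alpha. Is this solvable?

1. Pilot goes to Station Beta with the goat and the pigeon.
2. Pilot goes back to Station Alpha with the pigeon.
3. Pilot goes to Station Beta with the cabbage and the pigeon.
4. Pilot goes back to Station Alpha with the pigeon.
5. Pilot goes to Station Beta with the hen and the pigeon.
6. Pilot goes back to Station Alpha with the pigeon.
7. Pilot goes to Station Beta with the lettuce and the pigeon.

Yes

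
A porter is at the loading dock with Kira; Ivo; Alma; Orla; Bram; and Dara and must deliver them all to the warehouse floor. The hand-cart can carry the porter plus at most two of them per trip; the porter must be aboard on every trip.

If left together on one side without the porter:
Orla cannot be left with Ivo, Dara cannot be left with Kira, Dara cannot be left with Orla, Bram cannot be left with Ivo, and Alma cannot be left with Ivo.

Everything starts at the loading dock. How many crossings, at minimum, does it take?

7

Counting alone: the porter can take at most 2 across per trip to the warehouse floor, so moving all 6 needs at least 3 loaded trips out, with a return between consecutive ones — at least 5 crossings.
The safety rule pushes this higher. Following every safe sequence of crossings, the most of the 6 that can be at the warehouse floor as the hand-cart arrives there on crossing 5 is 5 — never all 6.
So no plan with fewer than 7 crossings exists, and this one achieves 7:
1. Porter goes to the warehouse floor with Dara and Ivo.
2. Porter goes back to the loading dock alone.
3. Porter goes to the warehouse floor with Alma and Kira.
4. Porter goes back to the loading dock with Dara and Ivo.
5. Porter goes to the warehouse floor with Bram and Orla.
6. Porter goes back to the loading dock alone.
7. Porter goes to the warehouse floor with Dara and Ivo.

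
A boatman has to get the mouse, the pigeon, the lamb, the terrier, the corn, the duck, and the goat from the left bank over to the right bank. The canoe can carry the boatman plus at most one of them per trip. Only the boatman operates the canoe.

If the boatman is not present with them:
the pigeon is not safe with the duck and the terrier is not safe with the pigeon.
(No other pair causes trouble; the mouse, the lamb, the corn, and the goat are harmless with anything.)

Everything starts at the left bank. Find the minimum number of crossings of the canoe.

Counting alone: the boatman can take at most 1 across per trip to the right bank, so moving all 7 needs at least 7 loaded trips out, with a return between consecutive ones — at least 13 crossings.
The safety rule pushes this higher. Following every safe sequence of crossings, the most of the 7 that can be at the right bank as the canoe arrives there on crossing 13 is 6 — never all 7.
So no plan with fewer than 15 crossings exists, and this one achieves 15:
1. Boatman goes to the right bank with the pigeon.
2. Boatman goes back to the left bank alone.
3. Boatman goes to the right bank with the mouse.
4. Boatman goes back to the left bank alone.
5. Boatman goes to the right bank with the lamb.
6. Boatman goes back to the left bank alone.
7. Boatman goes to the right bank with the terrier.
8. Boatman goes back to the left bank with the pigeon.
9. Boatman goes to the right bank with the duck.
10. Boatman goes back to the left bank alone.
11. Boatman goes to the right bank with the corn.
12. Boatman goes back to the left bank alone.
13. Boatman goes to the right bank with the goat.
14. Boatman goes back to the left bank alone.
15. Boatman goes to the right bank with the pigeon.

15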